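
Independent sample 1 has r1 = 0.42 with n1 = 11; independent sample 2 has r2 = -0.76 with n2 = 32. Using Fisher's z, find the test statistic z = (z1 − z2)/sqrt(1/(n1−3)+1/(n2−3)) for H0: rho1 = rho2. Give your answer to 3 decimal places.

Fisher z-transforms: z1 = atanh(0.42) = 0.447692, z2 = atanh(-0.76) = -0.996215; difference d = 1.443907
Var(d) = 1/8 + 1/29 = 0.1250000 + 0.0344828 = 0.1594828
z = d/√Var(d) = 1.443907 / √0.1594828 = 1.443907 / 0.399353 = 3.616

3.616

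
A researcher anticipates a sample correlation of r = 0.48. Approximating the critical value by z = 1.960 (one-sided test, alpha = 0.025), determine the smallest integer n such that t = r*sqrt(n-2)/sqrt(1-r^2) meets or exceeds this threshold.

15

Need r·√(n−2)/√(1−r²) ≥ 1.960
√(n−2) ≥ 1.960·√(1−0.2304) / 0.48 = 1.960·0.877268 / 0.48 = 3.5822
n−2 ≥ 12.8322  ⇒  n ≥ 14.8322
Smallest integer n = 15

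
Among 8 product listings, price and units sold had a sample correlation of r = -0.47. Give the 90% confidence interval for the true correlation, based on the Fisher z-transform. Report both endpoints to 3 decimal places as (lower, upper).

(-0.847, 0.222)

z_r = atanh(-0.47) = -0.510070;  SE = 1/√(n−3) = 1/√5 = 0.447214
z-limits: -0.510070 ± 1.645·0.447214 = -0.510070 ± 0.735667 = [-1.245737, 0.225597]
ρ-limits: (tanh -1.245737, tanh 0.225597) = (-0.847, 0.222)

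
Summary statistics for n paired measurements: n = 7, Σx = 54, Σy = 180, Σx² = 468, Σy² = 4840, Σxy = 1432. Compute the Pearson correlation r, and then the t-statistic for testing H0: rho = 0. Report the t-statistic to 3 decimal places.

1.024

S_xy = nΣxy − ΣxΣy = 7·1432 − 54·180 = 10024 − 9720 = 304
S_xx = nΣx² − (Σx)² = 7·468 − 54² = 3276 − 2916 = 360
S_yy = nΣy² − (Σy)² = 7·4840 − 180² = 33880 − 32400 = 1480
r = S_xy / √(S_xx·S_yy) = 304 / √(360·1480) = 304 / √532800 = 304 / 729.9315 = 0.4165
t = r·√(n−2)/√(1−r²) = 0.4165·√5 / √(1−0.173472) = 0.931322 / 0.909136 = 1.024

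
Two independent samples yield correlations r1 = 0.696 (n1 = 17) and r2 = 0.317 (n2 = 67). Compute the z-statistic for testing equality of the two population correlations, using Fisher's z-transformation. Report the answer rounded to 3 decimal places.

1.800

z1 = atanh(0.696) = 0.859500,  z2 = atanh(0.317) = 0.328308
SE = √(1/(n1−3) + 1/(n2−3)) = √(1/14 + 1/64) = √(0.0714286 + 0.0156250) = √0.0870536 = 0.295048
z = (z1 − z2)/SE = (0.859500 − 0.328308) / 0.295048 = 0.531192 / 0.295048 = 1.800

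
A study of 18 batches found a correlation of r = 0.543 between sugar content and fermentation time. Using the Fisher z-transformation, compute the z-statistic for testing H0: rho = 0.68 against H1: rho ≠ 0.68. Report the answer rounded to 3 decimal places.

z_r = atanh(0.543) = 0.608400,  z_0 = atanh(0.68) = 0.829114
SE = 1/√(n−3) = 1/√15 = 0.258199
z = (z_r − z_0)/SE = (0.608400 − 0.829114) / 0.258199 = -0.220714 / 0.258199 = -0.855

-0.855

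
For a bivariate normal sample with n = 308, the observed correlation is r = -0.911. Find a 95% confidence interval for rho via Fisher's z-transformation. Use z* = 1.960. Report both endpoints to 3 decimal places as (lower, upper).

Fisher z: z_r = atanh(r) = ½·ln((1+(-0.911))/(1−(-0.911))) = -1.533373
SE(z) = 1/√(n−3) = 1/√305 = 0.057260
95% ⇒ z* = 1.960; margin = 1.960·0.057260 = 0.112230
CI on z-scale: (-1.645603, -1.421143)
Back-transform: tanh(-1.645603) = -0.928252, tanh(-1.421143) = -0.889837

(-0.928, -0.890)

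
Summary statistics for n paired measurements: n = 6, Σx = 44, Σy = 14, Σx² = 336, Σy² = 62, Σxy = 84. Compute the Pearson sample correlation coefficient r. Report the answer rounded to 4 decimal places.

-0.9439

Numerator: nΣxy − (Σx)(Σy) = 6·84 − (44)(14) = -112
Denominator: √[(nΣx²−(Σx)²)(nΣy²−(Σy)²)]
  nΣx²−(Σx)² = 6·336 − 1936 = 80;  nΣy²−(Σy)² = 6·62 − 196 = 176
  √(80·176) = √14080 = 118.6592
r = -112 / 118.6592 = -0.9439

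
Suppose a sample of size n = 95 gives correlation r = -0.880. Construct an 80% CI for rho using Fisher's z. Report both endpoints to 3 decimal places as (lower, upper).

Fisher z: z_r = atanh(r) = ½·ln((1+(-0.880))/(1−(-0.880))) = -1.375768
SE(z) = 1/√(n−3) = 1/√92 = 0.104257
80% ⇒ z* = 1.282; margin = 1.282·0.104257 = 0.133657
CI on z-scale: (-1.509425, -1.242111)
Back-transform: tanh(-1.509425) = -0.906837, tanh(-1.242111) = -0.846057

(-0.907, -0.846)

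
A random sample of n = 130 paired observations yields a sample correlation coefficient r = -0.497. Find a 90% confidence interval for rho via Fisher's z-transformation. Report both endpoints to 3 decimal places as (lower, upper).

(-0.599, -0.379)

Fisher z: z_r = atanh(r) = ½·ln((1+(-0.497))/(1−(-0.497))) = -0.545314
SE(z) = 1/√(n−3) = 1/√127 = 0.088736
90% ⇒ z* = 1.645; margin = 1.645·0.088736 = 0.145971
CI on z-scale: (-0.691285, -0.399343)
Back-transform: tanh(-0.691285) = -0.598807, tanh(-0.399343) = -0.379387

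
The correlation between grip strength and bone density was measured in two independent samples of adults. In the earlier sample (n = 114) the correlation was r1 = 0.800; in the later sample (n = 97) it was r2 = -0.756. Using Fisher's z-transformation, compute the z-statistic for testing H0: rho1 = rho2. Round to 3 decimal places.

14.878

Fisher z-transforms: z1 = atanh(0.800) = 1.098612, z2 = atanh(-0.756) = -0.986813; difference d = 2.085425
Var(d) = 1/111 + 1/94 = 0.0090090 + 0.0106383 = 0.0196473
z = d/√Var(d) = 2.085425 / √0.0196473 = 2.085425 / 0.140169 = 14.878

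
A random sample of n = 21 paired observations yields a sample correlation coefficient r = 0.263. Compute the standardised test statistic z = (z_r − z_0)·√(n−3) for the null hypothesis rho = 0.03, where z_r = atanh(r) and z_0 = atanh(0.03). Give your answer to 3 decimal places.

z_r = atanh(0.263) = 0.269329,  z_0 = atanh(0.03) = 0.030009
SE = 1/√(n−3) = 1/√18 = 0.235702
z = (z_r − z_0)/SE = (0.269329 − 0.030009) / 0.235702 = 0.239320 / 0.235702 = 1.015

1.015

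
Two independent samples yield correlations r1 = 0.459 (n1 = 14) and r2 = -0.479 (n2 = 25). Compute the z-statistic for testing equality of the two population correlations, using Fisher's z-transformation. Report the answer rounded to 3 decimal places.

z1 = atanh(0.459) = 0.496044,  z2 = atanh(-0.479) = -0.521686
SE = √(1/(n1−3) + 1/(n2−3)) = √(1/11 + 1/22) = √(0.0909091 + 0.0454545) = √0.1363636 = 0.369274
z = (z1 − z2)/SE = (0.496044 − (-0.521686)) / 0.369274 = 1.017730 / 0.369274 = 2.756

2.756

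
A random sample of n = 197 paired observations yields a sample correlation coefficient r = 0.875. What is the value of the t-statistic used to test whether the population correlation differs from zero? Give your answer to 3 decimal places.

t = r·√(n−2) / √(1−r²) with r = 0.875, n = 197
  = 0.875·√195 / √(1 − 0.765625)
  = 0.875·13.964240 / 0.484123
  = 12.218710 / 0.484123 = 25.239

25.239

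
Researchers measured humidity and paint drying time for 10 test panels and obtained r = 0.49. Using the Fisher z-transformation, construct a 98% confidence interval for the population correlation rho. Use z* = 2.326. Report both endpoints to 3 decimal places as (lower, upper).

z_r = atanh(0.49) = 0.536060;  SE = 1/√(n−3) = 1/√7 = 0.377964
z-limits: 0.536060 ± 2.326·0.377964 = 0.536060 ± 0.879144 = [-0.343084, 1.415204]
ρ-limits: (tanh -0.343084, tanh 1.415204) = (-0.330, 0.889)

(-0.330, 0.889)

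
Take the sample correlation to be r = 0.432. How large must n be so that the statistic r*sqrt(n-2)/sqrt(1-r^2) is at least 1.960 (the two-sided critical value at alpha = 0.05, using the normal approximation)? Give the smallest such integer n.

r√(n−2)/√(1−r²) ≥ 1.960  ⇔  n−2 ≥ (1.960)²·(1−r²)/r²
(1−r²)/r² = (1−0.186624)/0.186624 = 4.3584
n ≥ 2 + 3.8416·4.3584 = 2 + 16.7432 = 18.7432
⌈18.7432⌉ = 19

19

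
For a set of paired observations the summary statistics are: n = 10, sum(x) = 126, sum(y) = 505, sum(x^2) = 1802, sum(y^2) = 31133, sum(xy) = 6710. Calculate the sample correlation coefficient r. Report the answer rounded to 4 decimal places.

0.3158

Numerator: nΣxy − (Σx)(Σy) = 10·6710 − (126)(505) = 3470
Denominator: √[(nΣx²−(Σx)²)(nΣy²−(Σy)²)]
  nΣx²−(Σx)² = 10·1802 − 15876 = 2144;  nΣy²−(Σy)² = 10·31133 − 255025 = 56305
  √(2144·56305) = √120717920 = 10987.1707
r = 3470 / 10987.1707 = 0.3158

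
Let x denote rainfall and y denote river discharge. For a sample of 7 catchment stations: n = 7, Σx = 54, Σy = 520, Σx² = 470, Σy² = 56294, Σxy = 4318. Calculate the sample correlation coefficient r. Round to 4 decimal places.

Numerator: nΣxy − (Σx)(Σy) = 7·4318 − (54)(520) = 2146
Denominator: √[(nΣx²−(Σx)²)(nΣy²−(Σy)²)]
  nΣx²−(Σx)² = 7·470 − 2916 = 374;  nΣy²−(Σy)² = 7·56294 − 270400 = 123658
  √(374·123658) = √46248092 = 6800.5950
r = 2146 / 6800.5950 = 0.3156

0.3156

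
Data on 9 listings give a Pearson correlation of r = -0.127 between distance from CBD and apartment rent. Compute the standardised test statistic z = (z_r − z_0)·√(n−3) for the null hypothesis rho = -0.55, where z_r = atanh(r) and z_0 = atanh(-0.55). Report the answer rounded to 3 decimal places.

Fisher z: atanh(-0.127) = -0.127689, atanh(-0.55) = -0.618381
z = (z_r − z_0)·√(n−3) = (-0.127689 − (-0.618381))·√6 = 0.490692 · 2.449490 = 1.202

1.202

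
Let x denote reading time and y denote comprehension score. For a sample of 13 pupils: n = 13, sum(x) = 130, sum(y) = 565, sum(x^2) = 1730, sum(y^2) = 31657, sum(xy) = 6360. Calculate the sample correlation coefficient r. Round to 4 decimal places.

Numerator: nΣxy − (Σx)(Σy) = 13·6360 − (130)(565) = 9230
Denominator: √[(nΣx²−(Σx)²)(nΣy²−(Σy)²)]
  nΣx²−(Σx)² = 13·1730 − 16900 = 5590;  nΣy²−(Σy)² = 13·31657 − 319225 = 92316
  √(5590·92316) = √516046440 = 22716.6556
r = 9230 / 22716.6556 = 0.4063

0.4063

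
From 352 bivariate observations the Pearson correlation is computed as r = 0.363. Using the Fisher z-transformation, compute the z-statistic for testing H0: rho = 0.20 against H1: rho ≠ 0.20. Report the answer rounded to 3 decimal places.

3.318

z_r = atanh(0.363) = 0.380337,  z_0 = atanh(0.20) = 0.202733
SE = 1/√(n−3) = 1/√349 = 0.053529
z = (z_r − z_0)/SE = (0.380337 − 0.202733) / 0.053529 = 0.177604 / 0.053529 = 3.318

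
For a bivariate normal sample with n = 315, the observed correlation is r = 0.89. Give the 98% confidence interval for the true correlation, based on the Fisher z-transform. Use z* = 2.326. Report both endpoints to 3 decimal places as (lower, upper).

(0.859, 0.914)

Fisher z: z_r = atanh(r) = ½·ln((1+0.89)/(1−0.89)) = 1.421926
SE(z) = 1/√(n−3) = 1/√312 = 0.056614
98% ⇒ z* = 2.326; margin = 2.326·0.056614 = 0.131684
CI on z-scale: (1.290242, 1.553610)
Back-transform: tanh(1.290242) = 0.859190, tanh(1.553610) = 0.914379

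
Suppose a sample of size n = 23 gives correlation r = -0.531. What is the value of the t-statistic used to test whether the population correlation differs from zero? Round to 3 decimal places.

-2.872

1 − r² = 1 − 0.281961 = 0.718039;  √(1−r²) = 0.847372
√(n−2) = √21 = 4.582576
t = r·√(n−2)/√(1−r²) = -0.531 · 4.582576 / 0.847372 = -2.872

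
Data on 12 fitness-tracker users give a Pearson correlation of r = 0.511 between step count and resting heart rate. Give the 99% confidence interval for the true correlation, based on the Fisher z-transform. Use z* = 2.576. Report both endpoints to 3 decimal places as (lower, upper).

(-0.286, 0.890)

z_r = atanh(0.511) = 0.564082;  SE = 1/√(n−3) = 1/√9 = 0.333333
z-limits: 0.564082 ± 2.576·0.333333 = 0.564082 ± 0.858666 = [-0.294584, 1.422748]
ρ-limits: (tanh -0.294584, tanh 1.422748) = (-0.286, 0.890)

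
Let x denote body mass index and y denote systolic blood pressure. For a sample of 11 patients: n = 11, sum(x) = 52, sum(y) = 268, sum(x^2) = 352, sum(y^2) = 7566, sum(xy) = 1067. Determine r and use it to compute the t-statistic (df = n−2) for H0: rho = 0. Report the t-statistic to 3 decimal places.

S_xy = nΣxy − ΣxΣy = 11·1067 − 52·268 = 11737 − 13936 = -2199
S_xx = nΣx² − (Σx)² = 11·352 − 52² = 3872 − 2704 = 1168
S_yy = nΣy² − (Σy)² = 11·7566 − 268² = 83226 − 71824 = 11402
r = S_xy / √(S_xx·S_yy) = -2199 / √(1168·11402) = -2199 / √13317536 = -2199 / 3649.3199 = -0.6026
t = r·√(n−2)/√(1−r²) = -0.6026·√9 / √(1−0.363127) = -1.807800 / 0.798043 = -2.265

-2.265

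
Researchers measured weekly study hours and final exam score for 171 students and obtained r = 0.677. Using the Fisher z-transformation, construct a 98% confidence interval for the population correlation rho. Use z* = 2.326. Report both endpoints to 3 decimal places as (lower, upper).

z_r = atanh(0.677) = 0.823555;  SE = 1/√(n−3) = 1/√168 = 0.077152
z-limits: 0.823555 ± 2.326·0.077152 = 0.823555 ± 0.179456 = [0.644099, 1.003011]
ρ-limits: (tanh 0.644099, tanh 1.003011) = (0.568, 0.763)

(0.568, 0.763)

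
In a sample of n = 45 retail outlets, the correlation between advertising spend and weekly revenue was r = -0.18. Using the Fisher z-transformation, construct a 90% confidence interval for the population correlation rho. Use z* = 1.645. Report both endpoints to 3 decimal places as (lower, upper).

Fisher z: z_r = atanh(r) = ½·ln((1+(-0.18))/(1−(-0.18))) = -0.181983
SE(z) = 1/√(n−3) = 1/√42 = 0.154303
90% ⇒ z* = 1.645; margin = 1.645·0.154303 = 0.253828
CI on z-scale: (-0.435811, 0.071845)
Back-transform: tanh(-0.435811) = -0.410166, tanh(0.071845) = 0.071722

(-0.410, 0.072)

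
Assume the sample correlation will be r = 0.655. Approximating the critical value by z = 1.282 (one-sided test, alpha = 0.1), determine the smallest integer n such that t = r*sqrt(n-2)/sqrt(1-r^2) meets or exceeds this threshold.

Need r·√(n−2)/√(1−r²) ≥ 1.282
√(n−2) ≥ 1.282·√(1−0.429025) / 0.655 = 1.282·0.755629 / 0.655 = 1.4790
n−2 ≥ 2.1874  ⇒  n ≥ 4.1874
Smallest integer n = 5

5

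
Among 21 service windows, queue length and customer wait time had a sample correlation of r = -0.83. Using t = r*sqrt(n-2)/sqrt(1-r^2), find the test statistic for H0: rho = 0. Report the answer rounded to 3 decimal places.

t = r·√(n−2) / √(1−r²) with r = -0.83, n = 21
  = -0.83·√19 / √(1 − 0.6889)
  = -0.83·4.358899 / 0.557763
  = -3.617886 / 0.557763 = -6.486

-6.486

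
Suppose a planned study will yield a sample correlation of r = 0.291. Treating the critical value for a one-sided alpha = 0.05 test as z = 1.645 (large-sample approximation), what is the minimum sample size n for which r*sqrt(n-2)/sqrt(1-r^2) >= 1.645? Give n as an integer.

r√(n−2)/√(1−r²) ≥ 1.645  ⇔  n−2 ≥ (1.645)²·(1−r²)/r²
(1−r²)/r² = (1−0.084681)/0.084681 = 10.8090
n ≥ 2 + 2.706025·10.8090 = 2 + 29.2494 = 31.2494
⌈31.2494⌉ = 32

32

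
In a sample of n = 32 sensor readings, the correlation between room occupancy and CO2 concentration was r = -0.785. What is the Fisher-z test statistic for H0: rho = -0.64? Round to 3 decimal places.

-1.616

Fisher z: atanh(-0.785) = -1.058268, atanh(-0.64) = -0.758174
z = (z_r − z_0)·√(n−3) = (-1.058268 − (-0.758174))·√29 = -0.300094 · 5.385165 = -1.616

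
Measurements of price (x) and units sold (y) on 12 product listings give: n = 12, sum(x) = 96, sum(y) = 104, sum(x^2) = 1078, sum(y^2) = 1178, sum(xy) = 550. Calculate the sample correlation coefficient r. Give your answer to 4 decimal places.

Numerator: nΣxy − (Σx)(Σy) = 12·550 − (96)(104) = -3384
Denominator: √[(nΣx²−(Σx)²)(nΣy²−(Σy)²)]
  nΣx²−(Σx)² = 12·1078 − 9216 = 3720;  nΣy²−(Σy)² = 12·1178 − 10816 = 3320
  √(3720·3320) = √12350400 = 3514.3136
r = -3384 / 3514.3136 = -0.9629

-0.9629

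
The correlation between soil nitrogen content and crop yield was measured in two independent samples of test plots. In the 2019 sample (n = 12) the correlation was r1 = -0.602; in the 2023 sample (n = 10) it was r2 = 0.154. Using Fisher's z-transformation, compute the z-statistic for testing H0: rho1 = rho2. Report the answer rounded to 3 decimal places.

Fisher z-transforms: z1 = atanh(-0.602) = -0.696278, z2 = atanh(0.154) = 0.155235; difference d = -0.851513
Var(d) = 1/9 + 1/7 = 0.1111111 + 0.1428571 = 0.2539682
z = d/√Var(d) = -0.851513 / √0.2539682 = -0.851513 / 0.503953 = -1.690

-1.690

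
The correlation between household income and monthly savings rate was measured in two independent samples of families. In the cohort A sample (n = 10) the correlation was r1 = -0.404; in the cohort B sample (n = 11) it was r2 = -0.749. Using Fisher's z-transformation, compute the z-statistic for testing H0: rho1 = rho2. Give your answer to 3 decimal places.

1.048

Fisher z-transforms: z1 = atanh(-0.404) = -0.428420, z2 = atanh(-0.749) = -0.970673; difference d = 0.542253
Var(d) = 1/7 + 1/8 = 0.1428571 + 0.1250000 = 0.2678571
z = d/√Var(d) = 0.542253 / √0.2678571 = 0.542253 / 0.517549 = 1.048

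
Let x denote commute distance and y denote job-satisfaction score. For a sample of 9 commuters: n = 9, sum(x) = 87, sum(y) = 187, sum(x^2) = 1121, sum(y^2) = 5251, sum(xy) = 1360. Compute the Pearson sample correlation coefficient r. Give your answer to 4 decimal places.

Numerator: nΣxy − (Σx)(Σy) = 9·1360 − (87)(187) = -4029
Denominator: √[(nΣx²−(Σx)²)(nΣy²−(Σy)²)]
  nΣx²−(Σx)² = 9·1121 − 7569 = 2520;  nΣy²−(Σy)² = 9·5251 − 34969 = 12290
  √(2520·12290) = √30970800 = 5565.1415
r = -4029 / 5565.1415 = -0.7240

-0.7240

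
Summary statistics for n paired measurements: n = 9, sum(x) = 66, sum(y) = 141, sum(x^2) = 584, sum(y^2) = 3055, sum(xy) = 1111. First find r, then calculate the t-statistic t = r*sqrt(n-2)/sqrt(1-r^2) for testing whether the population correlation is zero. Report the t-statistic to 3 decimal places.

0.726

Numerator: nΣxy − (Σx)(Σy) = 9·1111 − (66)(141) = 693
Denominator: √[(nΣx²−(Σx)²)(nΣy²−(Σy)²)]
  nΣx²−(Σx)² = 9·584 − 4356 = 900;  nΣy²−(Σy)² = 9·3055 − 19881 = 7614
  √(900·7614) = √6852600 = 2617.7471
r = 693 / 2617.7471 = 0.2647
t = r·√(n−2)/√(1−r²) = 0.2647·√7 / √(1−0.070066) = 0.700330 / 0.964331 = 0.726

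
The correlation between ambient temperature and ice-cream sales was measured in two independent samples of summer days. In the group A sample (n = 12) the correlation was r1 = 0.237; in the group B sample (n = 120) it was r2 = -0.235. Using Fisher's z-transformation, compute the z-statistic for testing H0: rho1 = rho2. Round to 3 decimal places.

1.391

Fisher z-transforms: z1 = atanh(0.237) = 0.241593, z2 = atanh(-0.235) = -0.239475; difference d = 0.481068
Var(d) = 1/9 + 1/117 = 0.1111111 + 0.0085470 = 0.1196581
z = d/√Var(d) = 0.481068 / √0.1196581 = 0.481068 / 0.345916 = 1.391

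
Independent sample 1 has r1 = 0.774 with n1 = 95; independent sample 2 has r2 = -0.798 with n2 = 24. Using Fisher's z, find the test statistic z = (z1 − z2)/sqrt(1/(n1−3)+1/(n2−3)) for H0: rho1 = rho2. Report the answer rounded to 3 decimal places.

Fisher z-transforms: z1 = atanh(0.774) = 1.030229, z2 = atanh(-0.798) = -1.093081; difference d = 2.123310
Var(d) = 1/92 + 1/21 = 0.0108696 + 0.0476190 = 0.0584886
z = d/√Var(d) = 2.123310 / √0.0584886 = 2.123310 / 0.241844 = 8.780

8.780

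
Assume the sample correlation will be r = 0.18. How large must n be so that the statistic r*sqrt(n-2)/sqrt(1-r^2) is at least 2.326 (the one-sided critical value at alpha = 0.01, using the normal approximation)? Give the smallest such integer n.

164

r√(n−2)/√(1−r²) ≥ 2.326  ⇔  n−2 ≥ (2.326)²·(1−r²)/r²
(1−r²)/r² = (1−0.0324)/0.0324 = 29.8642
n ≥ 2 + 5.410276·29.8642 = 2 + 161.5736 = 163.5736
⌈163.5736⌉ = 164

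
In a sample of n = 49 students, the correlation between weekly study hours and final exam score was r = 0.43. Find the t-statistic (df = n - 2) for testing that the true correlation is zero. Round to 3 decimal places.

1 − r² = 1 − 0.1849 = 0.8151;  √(1−r²) = 0.902829
√(n−2) = √47 = 6.855655
t = r·√(n−2)/√(1−r²) = 0.43 · 6.855655 / 0.902829 = 3.265

3.265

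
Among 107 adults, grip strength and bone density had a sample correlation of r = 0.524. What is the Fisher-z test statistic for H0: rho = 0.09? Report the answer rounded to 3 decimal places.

5.013

z_r = atanh(0.524) = 0.581838,  z_0 = atanh(0.09) = 0.090244
SE = 1/√(n−3) = 1/√104 = 0.098058
z = (z_r − z_0)/SE = (0.581838 − 0.090244) / 0.098058 = 0.491594 / 0.098058 = 5.013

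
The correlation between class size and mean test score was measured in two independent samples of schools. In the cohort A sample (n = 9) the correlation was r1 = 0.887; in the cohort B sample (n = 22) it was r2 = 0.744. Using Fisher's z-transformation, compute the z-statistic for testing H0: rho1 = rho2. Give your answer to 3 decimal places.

0.957

Fisher z-transforms: z1 = atanh(0.887) = 1.407678, z2 = atanh(0.744) = 0.959380; difference d = 0.448298
Var(d) = 1/6 + 1/19 = 0.1666667 + 0.0526316 = 0.2192983
z = d/√Var(d) = 0.448298 / √0.2192983 = 0.448298 / 0.468293 = 0.957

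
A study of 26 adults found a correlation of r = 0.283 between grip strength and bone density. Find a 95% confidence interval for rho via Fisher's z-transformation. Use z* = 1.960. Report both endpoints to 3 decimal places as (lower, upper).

z_r = atanh(0.283) = 0.290940;  SE = 1/√(n−3) = 1/√23 = 0.208514
z-limits: 0.290940 ± 1.960·0.208514 = 0.290940 ± 0.408687 = [-0.117747, 0.699627]
ρ-limits: (tanh -0.117747, tanh 0.699627) = (-0.117, 0.604)

(-0.117, 0.604)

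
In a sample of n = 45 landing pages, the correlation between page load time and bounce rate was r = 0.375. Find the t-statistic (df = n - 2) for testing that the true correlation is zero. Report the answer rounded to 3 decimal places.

2.653

t = r·√(n−2) / √(1−r²) with r = 0.375, n = 45
  = 0.375·√43 / √(1 − 0.140625)
  = 0.375·6.557439 / 0.927025
  = 2.459040 / 0.927025 = 2.653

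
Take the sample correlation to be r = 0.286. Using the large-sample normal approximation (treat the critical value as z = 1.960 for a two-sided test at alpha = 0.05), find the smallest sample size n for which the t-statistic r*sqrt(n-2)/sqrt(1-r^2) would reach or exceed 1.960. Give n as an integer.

46

r√(n−2)/√(1−r²) ≥ 1.960  ⇔  n−2 ≥ (1.960)²·(1−r²)/r²
(1−r²)/r² = (1−0.081796)/0.081796 = 11.2255
n ≥ 2 + 3.8416·11.2255 = 2 + 43.1239 = 45.1239
⌈45.1239⌉ = 46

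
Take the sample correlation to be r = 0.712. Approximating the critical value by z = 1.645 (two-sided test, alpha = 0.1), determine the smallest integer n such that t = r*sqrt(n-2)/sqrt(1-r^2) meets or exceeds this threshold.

5

r√(n−2)/√(1−r²) ≥ 1.645  ⇔  n−2 ≥ (1.645)²·(1−r²)/r²
(1−r²)/r² = (1−0.506944)/0.506944 = 0.9726
n ≥ 2 + 2.706025·0.9726 = 2 + 2.6319 = 4.6319
⌈4.6319⌉ = 5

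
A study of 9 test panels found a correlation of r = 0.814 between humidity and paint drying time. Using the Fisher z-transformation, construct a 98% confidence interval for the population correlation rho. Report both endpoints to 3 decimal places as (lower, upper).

(0.187, 0.970)

z_r = atanh(0.814) = 1.138771;  SE = 1/√(n−3) = 1/√6 = 0.408248
z-limits: 1.138771 ± 2.326·0.408248 = 1.138771 ± 0.949585 = [0.189186, 2.088356]
ρ-limits: (tanh 0.189186, tanh 2.088356) = (0.187, 0.970)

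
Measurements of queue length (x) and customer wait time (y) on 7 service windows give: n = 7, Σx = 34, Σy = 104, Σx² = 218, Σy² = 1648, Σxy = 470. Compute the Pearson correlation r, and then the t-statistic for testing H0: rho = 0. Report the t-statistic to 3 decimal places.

S_xy = nΣxy − ΣxΣy = 7·470 − 34·104 = 3290 − 3536 = -246
S_xx = nΣx² − (Σx)² = 7·218 − 34² = 1526 − 1156 = 370
S_yy = nΣy² − (Σy)² = 7·1648 − 104² = 11536 − 10816 = 720
r = S_xy / √(S_xx·S_yy) = -246 / √(370·720) = -246 / √266400 = -246 / 516.1395 = -0.4766
t = r·√(n−2)/√(1−r²) = -0.4766·√5 / √(1−0.227148) = -1.065710 / 0.879120 = -1.212

-1.212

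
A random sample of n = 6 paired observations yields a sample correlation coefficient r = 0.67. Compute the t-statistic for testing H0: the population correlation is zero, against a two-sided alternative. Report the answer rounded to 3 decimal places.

1.805

1 − r² = 1 − 0.4489 = 0.5511;  √(1−r²) = 0.742361
√(n−2) = √4 = 2.000000
t = r·√(n−2)/√(1−r²) = 0.67 · 2.000000 / 0.742361 = 1.805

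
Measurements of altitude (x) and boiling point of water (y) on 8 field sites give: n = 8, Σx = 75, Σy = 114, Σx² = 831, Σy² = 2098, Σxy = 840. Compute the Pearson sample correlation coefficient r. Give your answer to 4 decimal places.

-0.9296

Numerator: nΣxy − (Σx)(Σy) = 8·840 − (75)(114) = -1830
Denominator: √[(nΣx²−(Σx)²)(nΣy²−(Σy)²)]
  nΣx²−(Σx)² = 8·831 − 5625 = 1023;  nΣy²−(Σy)² = 8·2098 − 12996 = 3788
  √(1023·3788) = √3875124 = 1968.5335
r = -1830 / 1968.5335 = -0.9296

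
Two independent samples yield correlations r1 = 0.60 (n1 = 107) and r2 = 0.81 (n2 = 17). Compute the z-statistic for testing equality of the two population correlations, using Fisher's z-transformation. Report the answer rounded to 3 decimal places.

-1.524

Fisher z-transforms: z1 = atanh(0.60) = 0.693147, z2 = atanh(0.81) = 1.127029; difference d = -0.433882
Var(d) = 1/104 + 1/14 = 0.0096154 + 0.0714286 = 0.0810440
z = d/√Var(d) = -0.433882 / √0.0810440 = -0.433882 / 0.284682 = -1.524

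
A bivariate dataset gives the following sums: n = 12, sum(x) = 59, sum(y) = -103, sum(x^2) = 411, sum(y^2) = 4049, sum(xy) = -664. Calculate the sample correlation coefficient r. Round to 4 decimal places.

-0.2547

S_xy = nΣxy − ΣxΣy = 12·(-664) − 59·(-103) = -7968 − (-6077) = -1891
S_xx = nΣx² − (Σx)² = 12·411 − 59² = 4932 − 3481 = 1451
S_yy = nΣy² − (Σy)² = 12·4049 − (-103)² = 48588 − 10609 = 37979
r = S_xy / √(S_xx·S_yy) = -1891 / √(1451·37979) = -1891 / √55107529 = -1891 / 7423.4446 = -0.2547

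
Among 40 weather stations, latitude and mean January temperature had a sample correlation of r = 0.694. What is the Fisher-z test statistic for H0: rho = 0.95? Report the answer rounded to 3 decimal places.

-5.938

Fisher z: atanh(0.694) = 0.855631, atanh(0.95) = 1.831781
z = (z_r − z_0)·√(n−3) = (0.855631 − 1.831781)·√37 = -0.976150 · 6.082763 = -5.938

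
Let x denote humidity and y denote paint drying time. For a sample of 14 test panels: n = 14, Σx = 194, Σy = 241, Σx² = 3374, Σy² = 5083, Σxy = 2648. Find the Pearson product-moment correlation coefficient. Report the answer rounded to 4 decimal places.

-0.8640

S_xy = nΣxy − ΣxΣy = 14·2648 − 194·241 = 37072 − 46754 = -9682
S_xx = nΣx² − (Σx)² = 14·3374 − 194² = 47236 − 37636 = 9600
S_yy = nΣy² − (Σy)² = 14·5083 − 241² = 71162 − 58081 = 13081
r = S_xy / √(S_xx·S_yy) = -9682 / √(9600·13081) = -9682 / √125577600 = -9682 / 11206.1412 = -0.8640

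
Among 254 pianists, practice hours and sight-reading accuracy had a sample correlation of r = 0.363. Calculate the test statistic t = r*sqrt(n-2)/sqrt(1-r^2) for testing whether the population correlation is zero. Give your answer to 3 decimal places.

6.184

t = r·√(n−2) / √(1−r²) with r = 0.363, n = 254
  = 0.363·√252 / √(1 − 0.131769)
  = 0.363·15.874508 / 0.931789
  = 5.762446 / 0.931789 = 6.184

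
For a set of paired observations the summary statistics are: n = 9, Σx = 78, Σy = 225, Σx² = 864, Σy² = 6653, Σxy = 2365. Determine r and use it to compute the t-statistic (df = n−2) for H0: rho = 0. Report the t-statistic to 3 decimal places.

S_xy = nΣxy − ΣxΣy = 9·2365 − 78·225 = 21285 − 17550 = 3735
S_xx = nΣx² − (Σx)² = 9·864 − 78² = 7776 − 6084 = 1692
S_yy = nΣy² − (Σy)² = 9·6653 − 225² = 59877 − 50625 = 9252
r = S_xy / √(S_xx·S_yy) = 3735 / √(1692·9252) = 3735 / √15654384 = 3735 / 3956.5621 = 0.9440
t = r·√(n−2)/√(1−r²) = 0.9440·√7 / √(1−0.891136) = 2.497589 / 0.329945 = 7.570

7.570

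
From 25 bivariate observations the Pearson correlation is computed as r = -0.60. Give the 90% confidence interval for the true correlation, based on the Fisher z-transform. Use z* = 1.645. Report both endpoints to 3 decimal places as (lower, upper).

z_r = atanh(-0.60) = -0.693147;  SE = 1/√(n−3) = 1/√22 = 0.213201
z-limits: -0.693147 ± 1.645·0.213201 = -0.693147 ± 0.350716 = [-1.043863, -0.342431]
ρ-limits: (tanh -1.043863, tanh -0.342431) = (-0.779, -0.330)

(-0.779, -0.330)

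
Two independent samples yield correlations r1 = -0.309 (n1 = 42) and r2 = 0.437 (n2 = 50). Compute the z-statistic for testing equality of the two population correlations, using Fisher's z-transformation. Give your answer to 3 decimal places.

z1 = atanh(-0.309) = -0.319439,  z2 = atanh(0.437) = 0.468517
SE = √(1/(n1−3) + 1/(n2−3)) = √(1/39 + 1/47) = √(0.0256410 + 0.0212766) = √0.0469176 = 0.216605
z = (z1 − z2)/SE = (-0.319439 − 0.468517) / 0.216605 = -0.787956 / 0.216605 = -3.638

-3.638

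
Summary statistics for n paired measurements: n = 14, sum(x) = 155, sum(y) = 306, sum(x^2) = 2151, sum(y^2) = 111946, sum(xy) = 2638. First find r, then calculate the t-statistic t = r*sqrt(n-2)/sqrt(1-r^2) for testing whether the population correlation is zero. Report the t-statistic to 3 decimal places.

-0.386

Numerator: nΣxy − (Σx)(Σy) = 14·2638 − (155)(306) = -10498
Denominator: √[(nΣx²−(Σx)²)(nΣy²−(Σy)²)]
  nΣx²−(Σx)² = 14·2151 − 24025 = 6089;  nΣy²−(Σy)² = 14·111946 − 93636 = 1473608
  √(6089·1473608) = √8972799112 = 94724.8601
r = -10498 / 94724.8601 = -0.1108
t = r·√(n−2)/√(1−r²) = -0.1108·√12 / √(1−0.012277) = -0.383822 / 0.993843 = -0.386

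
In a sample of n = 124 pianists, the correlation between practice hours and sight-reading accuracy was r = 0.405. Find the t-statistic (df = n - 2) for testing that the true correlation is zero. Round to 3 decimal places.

1 − r² = 1 − 0.164025 = 0.835975;  √(1−r²) = 0.914317
√(n−2) = √122 = 11.045361
t = r·√(n−2)/√(1−r²) = 0.405 · 11.045361 / 0.914317 = 4.893

4.893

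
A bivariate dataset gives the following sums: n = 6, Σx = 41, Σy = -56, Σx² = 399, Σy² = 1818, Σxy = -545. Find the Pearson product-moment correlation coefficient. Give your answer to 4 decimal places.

S_xy = nΣxy − ΣxΣy = 6·(-545) − 41·(-56) = -3270 − (-2296) = -974
S_xx = nΣx² − (Σx)² = 6·399 − 41² = 2394 − 1681 = 713
S_yy = nΣy² − (Σy)² = 6·1818 − (-56)² = 10908 − 3136 = 7772
r = S_xy / √(S_xx·S_yy) = -974 / √(713·7772) = -974 / √5541436 = -974 / 2354.0255 = -0.4138

-0.4138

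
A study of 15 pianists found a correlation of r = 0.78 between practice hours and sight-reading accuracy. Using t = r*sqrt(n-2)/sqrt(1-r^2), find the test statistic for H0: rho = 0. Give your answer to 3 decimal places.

t = r·√(n−2) / √(1−r²) with r = 0.78, n = 15
  = 0.78·√13 / √(1 − 0.6084)
  = 0.78·3.605551 / 0.625780
  = 2.812330 / 0.625780 = 4.494

4.494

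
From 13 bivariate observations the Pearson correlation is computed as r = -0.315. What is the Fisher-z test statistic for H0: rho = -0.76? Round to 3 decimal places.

2.119

z_r = atanh(-0.315) = -0.326087,  z_0 = atanh(-0.76) = -0.996215
SE = 1/√(n−3) = 1/√10 = 0.316228
z = (z_r − z_0)/SE = (-0.326087 − (-0.996215)) / 0.316228 = 0.670128 / 0.316228 = 2.119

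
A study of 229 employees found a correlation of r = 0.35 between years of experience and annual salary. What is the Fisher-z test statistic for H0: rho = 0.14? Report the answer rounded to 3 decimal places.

z_r = atanh(0.35) = 0.365444,  z_0 = atanh(0.14) = 0.140926
SE = 1/√(n−3) = 1/√226 = 0.066519
z = (z_r − z_0)/SE = (0.365444 − 0.140926) / 0.066519 = 0.224518 / 0.066519 = 3.375

3.375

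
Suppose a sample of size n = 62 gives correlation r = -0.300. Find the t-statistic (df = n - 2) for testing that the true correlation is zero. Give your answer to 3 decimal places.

-2.436

t = r·√(n−2) / √(1−r²) with r = -0.300, n = 62
  = -0.300·√60 / √(1 − 0.090000)
  = -0.300·7.745967 / 0.953939
  = -2.323790 / 0.953939 = -2.436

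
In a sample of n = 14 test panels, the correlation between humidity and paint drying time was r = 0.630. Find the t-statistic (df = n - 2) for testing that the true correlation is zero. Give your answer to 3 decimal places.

1 − r² = 1 − 0.396900 = 0.603100;  √(1−r²) = 0.776595
√(n−2) = √12 = 3.464102
t = r·√(n−2)/√(1−r²) = 0.630 · 3.464102 / 0.776595 = 2.810

2.810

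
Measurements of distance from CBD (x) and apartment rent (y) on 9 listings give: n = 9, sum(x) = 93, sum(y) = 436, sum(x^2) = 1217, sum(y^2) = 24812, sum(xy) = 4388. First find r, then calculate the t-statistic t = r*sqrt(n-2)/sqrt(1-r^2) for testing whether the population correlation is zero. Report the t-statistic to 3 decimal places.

Numerator: nΣxy − (Σx)(Σy) = 9·4388 − (93)(436) = -1056
Denominator: √[(nΣx²−(Σx)²)(nΣy²−(Σy)²)]
  nΣx²−(Σx)² = 9·1217 − 8649 = 2304;  nΣy²−(Σy)² = 9·24812 − 190096 = 33212
  √(2304·33212) = √76520448 = 8747.5967
r = -1056 / 8747.5967 = -0.1207
t = r·√(n−2)/√(1−r²) = -0.1207·√7 / √(1−0.014568) = -0.319342 / 0.992689 = -0.322

-0.322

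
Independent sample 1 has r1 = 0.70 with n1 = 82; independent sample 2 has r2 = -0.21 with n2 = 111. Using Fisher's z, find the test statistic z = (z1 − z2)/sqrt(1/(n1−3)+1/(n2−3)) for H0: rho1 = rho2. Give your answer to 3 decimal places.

7.298

z1 = atanh(0.70) = 0.867301,  z2 = atanh(-0.21) = -0.213171
SE = √(1/(n1−3) + 1/(n2−3)) = √(1/79 + 1/108) = √(0.0126582 + 0.0092593) = √0.0219175 = 0.148046
z = (z1 − z2)/SE = (0.867301 − (-0.213171)) / 0.148046 = 1.080472 / 0.148046 = 7.298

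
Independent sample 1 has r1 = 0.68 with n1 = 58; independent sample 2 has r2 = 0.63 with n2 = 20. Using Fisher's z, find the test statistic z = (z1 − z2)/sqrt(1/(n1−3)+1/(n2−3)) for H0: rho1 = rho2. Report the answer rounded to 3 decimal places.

Fisher z-transforms: z1 = atanh(0.68) = 0.829114, z2 = atanh(0.63) = 0.741416; difference d = 0.087698
Var(d) = 1/55 + 1/17 = 0.0181818 + 0.0588235 = 0.0770053
z = d/√Var(d) = 0.087698 / √0.0770053 = 0.087698 / 0.277498 = 0.316

0.316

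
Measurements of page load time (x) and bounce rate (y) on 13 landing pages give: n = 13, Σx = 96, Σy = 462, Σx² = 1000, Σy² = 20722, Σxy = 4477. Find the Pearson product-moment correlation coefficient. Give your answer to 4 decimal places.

0.9519

Numerator: nΣxy − (Σx)(Σy) = 13·4477 − (96)(462) = 13849
Denominator: √[(nΣx²−(Σx)²)(nΣy²−(Σy)²)]
  nΣx²−(Σx)² = 13·1000 − 9216 = 3784;  nΣy²−(Σy)² = 13·20722 − 213444 = 55942
  √(3784·55942) = √211684528 = 14549.3824
r = 13849 / 14549.3824 = 0.9519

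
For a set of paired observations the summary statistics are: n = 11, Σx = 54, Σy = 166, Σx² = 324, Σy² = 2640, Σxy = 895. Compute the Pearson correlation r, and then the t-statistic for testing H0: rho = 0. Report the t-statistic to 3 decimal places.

6.137

Numerator: nΣxy − (Σx)(Σy) = 11·895 − (54)(166) = 881
Denominator: √[(nΣx²−(Σx)²)(nΣy²−(Σy)²)]
  nΣx²−(Σx)² = 11·324 − 2916 = 648;  nΣy²−(Σy)² = 11·2640 − 27556 = 1484
  √(648·1484) = √961632 = 980.6284
r = 881 / 980.6284 = 0.8984
t = r·√(n−2)/√(1−r²) = 0.8984·√9 / √(1−0.807123) = 2.695200 / 0.439178 = 6.137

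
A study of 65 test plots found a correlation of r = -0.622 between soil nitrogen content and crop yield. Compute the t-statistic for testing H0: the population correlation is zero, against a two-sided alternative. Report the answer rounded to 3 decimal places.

t = r·√(n−2) / √(1−r²) with r = -0.622, n = 65
  = -0.622·√63 / √(1 − 0.386884)
  = -0.622·7.937254 / 0.783017
  = -4.936972 / 0.783017 = -6.305

-6.305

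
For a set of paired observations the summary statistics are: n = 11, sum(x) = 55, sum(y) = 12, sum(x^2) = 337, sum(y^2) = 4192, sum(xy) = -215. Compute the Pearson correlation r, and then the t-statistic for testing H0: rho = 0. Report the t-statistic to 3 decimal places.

S_xy = nΣxy − ΣxΣy = 11·(-215) − 55·12 = -2365 − 660 = -3025
S_xx = nΣx² − (Σx)² = 11·337 − 55² = 3707 − 3025 = 682
S_yy = nΣy² − (Σy)² = 11·4192 − 12² = 46112 − 144 = 45968
r = S_xy / √(S_xx·S_yy) = -3025 / √(682·45968) = -3025 / √31350176 = -3025 / 5599.1228 = -0.5403
t = r·√(n−2)/√(1−r²) = -0.5403·√9 / √(1−0.291924) = -1.620900 / 0.841473 = -1.926

-1.926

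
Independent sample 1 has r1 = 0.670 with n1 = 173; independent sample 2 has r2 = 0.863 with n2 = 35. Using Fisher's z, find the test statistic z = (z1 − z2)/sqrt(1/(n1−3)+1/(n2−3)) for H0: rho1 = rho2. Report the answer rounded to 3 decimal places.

z1 = atanh(0.670) = 0.810743,  z2 = atanh(0.863) = 1.304981
SE = √(1/(n1−3) + 1/(n2−3)) = √(1/170 + 1/32) = √(0.0058824 + 0.0312500) = √0.0371324 = 0.192698
z = (z1 − z2)/SE = (0.810743 − 1.304981) / 0.192698 = -0.494238 / 0.192698 = -2.565

-2.565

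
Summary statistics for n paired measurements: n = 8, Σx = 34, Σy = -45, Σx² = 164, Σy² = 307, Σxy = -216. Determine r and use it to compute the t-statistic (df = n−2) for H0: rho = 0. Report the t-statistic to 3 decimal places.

-2.897

S_xy = nΣxy − ΣxΣy = 8·(-216) − 34·(-45) = -1728 − (-1530) = -198
S_xx = nΣx² − (Σx)² = 8·164 − 34² = 1312 − 1156 = 156
S_yy = nΣy² − (Σy)² = 8·307 − (-45)² = 2456 − 2025 = 431
r = S_xy / √(S_xx·S_yy) = -198 / √(156·431) = -198 / √67236 = -198 / 259.2991 = -0.7636
t = r·√(n−2)/√(1−r²) = -0.7636·√6 / √(1−0.583085) = -1.870430 / 0.645690 = -2.897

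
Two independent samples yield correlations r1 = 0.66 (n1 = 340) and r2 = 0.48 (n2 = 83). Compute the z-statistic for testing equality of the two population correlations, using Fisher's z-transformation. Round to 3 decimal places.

2.170

z1 = atanh(0.66) = 0.792814,  z2 = atanh(0.48) = 0.522984
SE = √(1/(n1−3) + 1/(n2−3)) = √(1/337 + 1/80) = √(0.0029674 + 0.0125000) = √0.0154674 = 0.124368
z = (z1 − z2)/SE = (0.792814 − 0.522984) / 0.124368 = 0.269830 / 0.124368 = 2.170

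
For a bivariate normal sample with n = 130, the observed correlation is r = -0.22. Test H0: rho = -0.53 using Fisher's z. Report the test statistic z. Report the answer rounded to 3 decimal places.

z_r = atanh(-0.22) = -0.223656,  z_0 = atanh(-0.53) = -0.590145
SE = 1/√(n−3) = 1/√127 = 0.088736
z = (z_r − z_0)/SE = (-0.223656 − (-0.590145)) / 0.088736 = 0.366489 / 0.088736 = 4.130

4.130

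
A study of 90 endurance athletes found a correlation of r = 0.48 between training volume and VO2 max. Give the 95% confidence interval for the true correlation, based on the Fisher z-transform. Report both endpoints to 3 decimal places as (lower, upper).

(0.303, 0.625)

z_r = atanh(0.48) = 0.522984;  SE = 1/√(n−3) = 1/√87 = 0.107211
z-limits: 0.522984 ± 1.960·0.107211 = 0.522984 ± 0.210134 = [0.312850, 0.733118]
ρ-limits: (tanh 0.312850, tanh 0.733118) = (0.303, 0.625)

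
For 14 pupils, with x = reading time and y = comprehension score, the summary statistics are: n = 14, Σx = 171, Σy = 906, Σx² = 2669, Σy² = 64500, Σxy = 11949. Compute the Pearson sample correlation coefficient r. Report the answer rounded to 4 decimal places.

0.4784

Numerator: nΣxy − (Σx)(Σy) = 14·11949 − (171)(906) = 12360
Denominator: √[(nΣx²−(Σx)²)(nΣy²−(Σy)²)]
  nΣx²−(Σx)² = 14·2669 − 29241 = 8125;  nΣy²−(Σy)² = 14·64500 − 820836 = 82164
  √(8125·82164) = √667582500 = 25837.6179
r = 12360 / 25837.6179 = 0.4784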